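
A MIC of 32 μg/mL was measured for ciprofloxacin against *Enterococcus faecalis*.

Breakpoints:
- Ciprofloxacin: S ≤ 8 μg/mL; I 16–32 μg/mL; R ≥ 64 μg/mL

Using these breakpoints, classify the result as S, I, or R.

I

Ciprofloxacin (32 μg/mL) in 16–32 μg/mL ⇒ I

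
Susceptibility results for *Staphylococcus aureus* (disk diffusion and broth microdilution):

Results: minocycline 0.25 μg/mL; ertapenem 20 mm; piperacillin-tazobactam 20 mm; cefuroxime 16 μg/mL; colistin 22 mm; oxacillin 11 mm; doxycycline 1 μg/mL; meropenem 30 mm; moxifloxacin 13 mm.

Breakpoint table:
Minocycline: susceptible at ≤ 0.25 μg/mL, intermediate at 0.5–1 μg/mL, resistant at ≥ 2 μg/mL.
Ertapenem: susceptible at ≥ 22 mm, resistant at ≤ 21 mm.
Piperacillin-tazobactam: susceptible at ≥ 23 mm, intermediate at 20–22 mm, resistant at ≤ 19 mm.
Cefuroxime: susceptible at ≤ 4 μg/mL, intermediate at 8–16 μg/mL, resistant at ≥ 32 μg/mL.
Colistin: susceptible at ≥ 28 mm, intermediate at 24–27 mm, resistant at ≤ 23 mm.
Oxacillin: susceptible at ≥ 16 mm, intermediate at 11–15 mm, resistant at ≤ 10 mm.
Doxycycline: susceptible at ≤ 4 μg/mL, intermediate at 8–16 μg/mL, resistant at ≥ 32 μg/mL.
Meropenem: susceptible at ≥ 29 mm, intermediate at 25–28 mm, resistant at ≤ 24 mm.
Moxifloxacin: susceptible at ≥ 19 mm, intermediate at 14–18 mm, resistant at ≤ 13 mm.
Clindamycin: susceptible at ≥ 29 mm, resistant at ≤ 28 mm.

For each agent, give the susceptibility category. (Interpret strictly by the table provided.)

Minocycline 0.25 μg/mL: ≤ 0.25 μg/mL ⇒ S
Ertapenem (20 mm) ≤ 21 mm → resistant
Piperacillin-tazobactam 20 mm: in 20–22 mm — I
Cefuroxime 16 μg/mL: in 8–16 μg/mL ⇒ Intermediate
Colistin 22 mm: ≤ 23 mm — resistant
Oxacillin (11 mm) in 11–15 mm → I
Doxycycline 1 μg/mL: ≤ 4 μg/mL ⇒ S
Meropenem: 30 mm is ≥ 29 mm → S
Moxifloxacin: 13 mm is ≤ 13 mm → Resistant

S, R, I, I, R, I, S, S, R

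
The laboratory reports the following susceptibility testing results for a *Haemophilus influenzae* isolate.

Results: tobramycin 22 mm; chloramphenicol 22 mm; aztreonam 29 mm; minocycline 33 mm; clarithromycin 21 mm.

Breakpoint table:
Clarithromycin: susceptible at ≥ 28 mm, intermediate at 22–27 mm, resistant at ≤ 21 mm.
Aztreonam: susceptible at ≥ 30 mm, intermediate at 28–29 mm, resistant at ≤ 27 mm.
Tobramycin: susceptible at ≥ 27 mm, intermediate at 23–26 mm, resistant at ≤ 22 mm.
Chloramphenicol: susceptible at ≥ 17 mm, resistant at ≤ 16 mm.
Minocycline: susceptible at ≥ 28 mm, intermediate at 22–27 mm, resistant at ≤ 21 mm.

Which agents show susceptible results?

Tobramycin 22 mm: ≤ 22 mm ⇒ resistant
Chloramphenicol 22 mm: ≥ 17 mm — susceptible
Aztreonam 29 mm: in 28–29 mm → I
Minocycline: 33 mm is ≥ 28 mm — S
Clarithromycin: 21 mm is ≤ 21 mm → R

chloramphenicol, minocycline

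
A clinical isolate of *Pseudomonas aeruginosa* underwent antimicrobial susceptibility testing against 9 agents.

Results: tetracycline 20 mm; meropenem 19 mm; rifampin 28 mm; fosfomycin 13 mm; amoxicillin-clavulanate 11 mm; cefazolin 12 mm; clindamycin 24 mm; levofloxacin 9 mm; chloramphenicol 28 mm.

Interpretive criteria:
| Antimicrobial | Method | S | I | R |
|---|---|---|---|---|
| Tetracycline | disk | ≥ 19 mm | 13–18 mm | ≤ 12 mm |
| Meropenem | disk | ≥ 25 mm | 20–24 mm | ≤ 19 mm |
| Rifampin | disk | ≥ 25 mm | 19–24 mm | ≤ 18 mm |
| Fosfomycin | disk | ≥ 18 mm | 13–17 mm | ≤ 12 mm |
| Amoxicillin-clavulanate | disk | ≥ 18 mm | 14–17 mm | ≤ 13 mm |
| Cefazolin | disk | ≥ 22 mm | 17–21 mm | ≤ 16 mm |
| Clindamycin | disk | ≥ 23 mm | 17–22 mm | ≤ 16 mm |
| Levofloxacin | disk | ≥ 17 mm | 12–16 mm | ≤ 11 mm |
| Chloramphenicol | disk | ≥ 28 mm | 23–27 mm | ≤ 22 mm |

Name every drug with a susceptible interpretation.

Tetracycline: 20 mm is ≥ 19 mm → S
Meropenem: 19 mm is ≤ 19 mm ⇒ Resistant
Rifampin 28 mm: ≥ 25 mm → S
Fosfomycin (13 mm) in 13–17 mm — intermediate
Amoxicillin-clavulanate: 11 mm is ≤ 13 mm — resistant
Cefazolin: 12 mm is ≤ 16 mm ⇒ resistant
Clindamycin (24 mm) ≥ 23 mm — S
Levofloxacin: 9 mm is ≤ 11 mm — Resistant
Chloramphenicol (28 mm) ≥ 28 mm → susceptible

tetracycline, rifampin, clindamycin, chloramphenicol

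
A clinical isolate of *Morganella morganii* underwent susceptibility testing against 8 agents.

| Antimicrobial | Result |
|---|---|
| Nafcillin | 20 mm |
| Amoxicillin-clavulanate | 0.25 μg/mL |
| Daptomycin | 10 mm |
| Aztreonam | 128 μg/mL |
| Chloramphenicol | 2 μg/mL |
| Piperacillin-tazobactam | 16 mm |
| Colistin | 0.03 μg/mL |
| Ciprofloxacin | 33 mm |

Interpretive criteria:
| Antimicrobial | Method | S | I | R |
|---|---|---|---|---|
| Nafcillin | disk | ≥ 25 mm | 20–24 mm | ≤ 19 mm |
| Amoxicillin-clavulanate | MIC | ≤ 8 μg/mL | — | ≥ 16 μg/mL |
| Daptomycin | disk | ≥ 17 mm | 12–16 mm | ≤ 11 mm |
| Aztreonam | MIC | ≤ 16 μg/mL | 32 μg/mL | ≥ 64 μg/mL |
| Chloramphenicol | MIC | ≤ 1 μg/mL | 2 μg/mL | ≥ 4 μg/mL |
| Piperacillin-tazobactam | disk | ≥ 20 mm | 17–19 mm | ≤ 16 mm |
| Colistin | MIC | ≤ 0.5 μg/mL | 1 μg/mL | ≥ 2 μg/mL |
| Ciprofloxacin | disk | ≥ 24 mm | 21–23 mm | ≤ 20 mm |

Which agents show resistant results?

Nafcillin 20 mm: in 20–24 mm — intermediate
Amoxicillin-clavulanate (0.25 μg/mL) ≤ 8 μg/mL → Susceptible
Daptomycin 10 mm: ≤ 11 mm — R
Aztreonam 128 μg/mL: ≥ 64 μg/mL — Resistant
Chloramphenicol 2 μg/mL: = 2 μg/mL ⇒ I
Piperacillin-tazobactam (16 mm) ≤ 16 mm — R
Colistin 0.03 μg/mL: ≤ 0.5 μg/mL ⇒ S
Ciprofloxacin 33 mm: ≥ 24 mm ⇒ susceptible

daptomycin, aztreonam, piperacillin-tazobactam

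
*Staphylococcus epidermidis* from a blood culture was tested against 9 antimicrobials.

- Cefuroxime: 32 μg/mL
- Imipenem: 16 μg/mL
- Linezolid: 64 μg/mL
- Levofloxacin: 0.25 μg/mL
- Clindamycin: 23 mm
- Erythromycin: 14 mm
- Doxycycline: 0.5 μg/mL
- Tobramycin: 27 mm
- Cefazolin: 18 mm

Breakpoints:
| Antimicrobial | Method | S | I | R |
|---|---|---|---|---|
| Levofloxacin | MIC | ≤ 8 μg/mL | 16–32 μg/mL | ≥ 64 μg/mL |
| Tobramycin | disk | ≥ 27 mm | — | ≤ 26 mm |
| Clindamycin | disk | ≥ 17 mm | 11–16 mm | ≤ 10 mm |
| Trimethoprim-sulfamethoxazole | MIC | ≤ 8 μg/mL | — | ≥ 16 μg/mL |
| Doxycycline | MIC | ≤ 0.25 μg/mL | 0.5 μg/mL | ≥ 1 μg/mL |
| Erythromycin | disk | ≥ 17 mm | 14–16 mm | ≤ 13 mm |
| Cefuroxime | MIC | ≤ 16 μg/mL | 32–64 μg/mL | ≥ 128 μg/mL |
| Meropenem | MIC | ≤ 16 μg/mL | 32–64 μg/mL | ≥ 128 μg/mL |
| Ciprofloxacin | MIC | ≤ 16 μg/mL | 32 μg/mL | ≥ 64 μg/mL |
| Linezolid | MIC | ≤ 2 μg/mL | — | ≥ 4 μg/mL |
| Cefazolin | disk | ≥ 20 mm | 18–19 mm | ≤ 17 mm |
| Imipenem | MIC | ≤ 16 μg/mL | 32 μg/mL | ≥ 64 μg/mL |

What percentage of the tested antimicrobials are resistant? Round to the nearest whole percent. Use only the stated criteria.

Cefuroxime (32 μg/mL) in 32–64 μg/mL → Intermediate
Imipenem: 16 μg/mL is ≤ 16 μg/mL — susceptible
Linezolid (64 μg/mL) ≥ 4 μg/mL — R
Levofloxacin: 0.25 μg/mL is ≤ 8 μg/mL — S
Clindamycin (23 mm) ≥ 17 mm → Susceptible
Erythromycin (14 mm) in 14–16 mm ⇒ Intermediate
Doxycycline 0.5 μg/mL: = 0.5 μg/mL → I
Tobramycin: 27 mm is ≥ 27 mm → Susceptible
Cefazolin: 18 mm is in 18–19 mm → intermediate
Resistant: 1/9

11%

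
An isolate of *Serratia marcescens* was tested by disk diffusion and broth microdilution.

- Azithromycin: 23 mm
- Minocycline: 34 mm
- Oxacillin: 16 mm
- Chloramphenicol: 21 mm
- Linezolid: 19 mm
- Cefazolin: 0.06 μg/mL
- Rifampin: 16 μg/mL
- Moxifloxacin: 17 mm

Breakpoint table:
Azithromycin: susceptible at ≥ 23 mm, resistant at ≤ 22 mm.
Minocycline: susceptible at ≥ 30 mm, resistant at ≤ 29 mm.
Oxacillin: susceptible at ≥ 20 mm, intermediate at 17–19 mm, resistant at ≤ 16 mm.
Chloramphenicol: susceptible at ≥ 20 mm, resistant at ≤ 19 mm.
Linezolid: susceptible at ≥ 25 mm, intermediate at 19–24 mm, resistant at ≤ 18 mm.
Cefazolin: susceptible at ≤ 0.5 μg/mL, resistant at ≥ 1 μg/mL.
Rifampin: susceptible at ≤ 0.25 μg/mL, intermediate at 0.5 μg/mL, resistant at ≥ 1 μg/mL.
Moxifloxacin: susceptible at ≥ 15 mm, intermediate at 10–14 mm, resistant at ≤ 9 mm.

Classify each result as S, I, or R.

S, S, R, S, I, S, R, S

Azithromycin: 23 mm is ≥ 23 mm — Susceptible
Minocycline: 34 mm is ≥ 30 mm — susceptible
Oxacillin 16 mm: ≤ 16 mm — Resistant
Chloramphenicol (21 mm) ≥ 20 mm ⇒ susceptible
Linezolid: 19 mm is in 19–24 mm → Intermediate
Cefazolin (0.06 μg/mL) ≤ 0.5 μg/mL — susceptible
Rifampin (16 μg/mL) ≥ 1 μg/mL ⇒ resistant
Moxifloxacin 17 mm: ≥ 15 mm → S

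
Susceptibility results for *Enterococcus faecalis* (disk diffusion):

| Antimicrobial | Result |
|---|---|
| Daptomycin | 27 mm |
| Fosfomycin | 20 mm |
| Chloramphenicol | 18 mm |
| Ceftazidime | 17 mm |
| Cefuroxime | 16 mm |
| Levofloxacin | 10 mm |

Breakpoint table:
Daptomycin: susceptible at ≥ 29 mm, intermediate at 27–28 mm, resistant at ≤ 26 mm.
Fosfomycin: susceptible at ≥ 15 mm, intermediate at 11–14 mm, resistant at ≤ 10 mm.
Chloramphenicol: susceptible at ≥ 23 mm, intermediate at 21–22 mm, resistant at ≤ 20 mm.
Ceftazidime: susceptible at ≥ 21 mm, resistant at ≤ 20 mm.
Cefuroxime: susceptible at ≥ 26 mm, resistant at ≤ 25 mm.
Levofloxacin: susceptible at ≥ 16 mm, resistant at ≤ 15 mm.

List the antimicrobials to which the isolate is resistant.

Daptomycin 27 mm: in 27–28 mm ⇒ intermediate
Fosfomycin: 20 mm is ≥ 15 mm — susceptible
Chloramphenicol (18 mm) ≤ 20 mm ⇒ Resistant
Ceftazidime 17 mm: ≤ 20 mm → Resistant
Cefuroxime: 16 mm is ≤ 25 mm ⇒ resistant
Levofloxacin (10 mm) ≤ 15 mm — Resistant

chloramphenicol, ceftazidime, cefuroxime, levofloxacin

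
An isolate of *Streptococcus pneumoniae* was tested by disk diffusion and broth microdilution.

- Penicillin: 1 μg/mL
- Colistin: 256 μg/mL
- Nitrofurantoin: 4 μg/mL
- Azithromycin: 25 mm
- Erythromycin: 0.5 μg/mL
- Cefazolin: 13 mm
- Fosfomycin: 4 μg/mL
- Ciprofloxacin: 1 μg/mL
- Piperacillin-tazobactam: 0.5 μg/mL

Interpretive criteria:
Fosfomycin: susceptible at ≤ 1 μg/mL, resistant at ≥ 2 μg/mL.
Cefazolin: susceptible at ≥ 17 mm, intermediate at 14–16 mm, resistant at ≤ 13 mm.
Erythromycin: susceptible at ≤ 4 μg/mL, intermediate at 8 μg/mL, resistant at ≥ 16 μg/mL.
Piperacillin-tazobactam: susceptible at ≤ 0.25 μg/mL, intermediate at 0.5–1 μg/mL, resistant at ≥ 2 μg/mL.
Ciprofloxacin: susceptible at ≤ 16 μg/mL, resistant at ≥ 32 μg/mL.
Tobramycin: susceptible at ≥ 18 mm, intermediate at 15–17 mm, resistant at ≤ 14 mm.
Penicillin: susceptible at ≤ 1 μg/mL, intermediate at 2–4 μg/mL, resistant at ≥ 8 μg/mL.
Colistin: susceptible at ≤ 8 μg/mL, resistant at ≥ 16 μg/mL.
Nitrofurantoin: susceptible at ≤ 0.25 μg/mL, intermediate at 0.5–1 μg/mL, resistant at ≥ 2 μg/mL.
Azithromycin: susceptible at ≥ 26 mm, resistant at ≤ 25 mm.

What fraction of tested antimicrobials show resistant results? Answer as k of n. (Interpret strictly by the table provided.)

5 of 9

Penicillin (1 μg/mL) ≤ 1 μg/mL ⇒ S
Colistin (256 μg/mL) ≥ 16 μg/mL — Resistant
Nitrofurantoin: 4 μg/mL is ≥ 2 μg/mL ⇒ R
Azithromycin: 25 mm is ≤ 25 mm ⇒ resistant
Erythromycin 0.5 μg/mL: ≤ 4 μg/mL ⇒ Susceptible
Cefazolin 13 mm: ≤ 13 mm ⇒ resistant
Fosfomycin 4 μg/mL: ≥ 2 μg/mL → Resistant
Ciprofloxacin (1 μg/mL) ≤ 16 μg/mL → susceptible
Piperacillin-tazobactam (0.5 μg/mL) in 0.5–1 μg/mL → I
Resistant: 5/9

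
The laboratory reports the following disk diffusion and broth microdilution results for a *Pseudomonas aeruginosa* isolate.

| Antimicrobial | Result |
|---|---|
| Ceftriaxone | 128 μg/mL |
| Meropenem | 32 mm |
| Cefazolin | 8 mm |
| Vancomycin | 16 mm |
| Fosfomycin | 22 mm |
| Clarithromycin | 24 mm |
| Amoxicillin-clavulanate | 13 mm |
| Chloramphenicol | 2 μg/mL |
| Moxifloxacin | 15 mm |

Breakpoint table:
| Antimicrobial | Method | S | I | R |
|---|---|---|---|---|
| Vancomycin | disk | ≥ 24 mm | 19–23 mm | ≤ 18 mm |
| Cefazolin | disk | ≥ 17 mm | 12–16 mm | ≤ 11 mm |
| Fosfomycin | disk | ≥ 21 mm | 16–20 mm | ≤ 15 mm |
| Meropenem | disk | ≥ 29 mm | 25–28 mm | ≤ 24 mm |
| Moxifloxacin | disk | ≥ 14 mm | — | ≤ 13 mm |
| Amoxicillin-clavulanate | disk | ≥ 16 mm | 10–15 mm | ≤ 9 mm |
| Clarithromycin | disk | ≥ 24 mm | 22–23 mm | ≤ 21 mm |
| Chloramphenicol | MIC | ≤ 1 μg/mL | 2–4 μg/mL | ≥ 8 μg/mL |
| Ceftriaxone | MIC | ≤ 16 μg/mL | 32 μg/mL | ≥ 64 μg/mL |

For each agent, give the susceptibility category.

Ceftriaxone 128 μg/mL: ≥ 64 μg/mL ⇒ resistant
Meropenem (32 mm) ≥ 29 mm → S
Cefazolin: 8 mm is ≤ 11 mm → R
Vancomycin (16 mm) ≤ 18 mm — R
Fosfomycin: 22 mm is ≥ 21 mm — Susceptible
Clarithromycin: 24 mm is ≥ 24 mm → susceptible
Amoxicillin-clavulanate: 13 mm is in 10–15 mm → I
Chloramphenicol 2 μg/mL: in 2–4 μg/mL ⇒ I
Moxifloxacin: 15 mm is ≥ 14 mm — susceptible

R, S, R, R, S, S, I, I, S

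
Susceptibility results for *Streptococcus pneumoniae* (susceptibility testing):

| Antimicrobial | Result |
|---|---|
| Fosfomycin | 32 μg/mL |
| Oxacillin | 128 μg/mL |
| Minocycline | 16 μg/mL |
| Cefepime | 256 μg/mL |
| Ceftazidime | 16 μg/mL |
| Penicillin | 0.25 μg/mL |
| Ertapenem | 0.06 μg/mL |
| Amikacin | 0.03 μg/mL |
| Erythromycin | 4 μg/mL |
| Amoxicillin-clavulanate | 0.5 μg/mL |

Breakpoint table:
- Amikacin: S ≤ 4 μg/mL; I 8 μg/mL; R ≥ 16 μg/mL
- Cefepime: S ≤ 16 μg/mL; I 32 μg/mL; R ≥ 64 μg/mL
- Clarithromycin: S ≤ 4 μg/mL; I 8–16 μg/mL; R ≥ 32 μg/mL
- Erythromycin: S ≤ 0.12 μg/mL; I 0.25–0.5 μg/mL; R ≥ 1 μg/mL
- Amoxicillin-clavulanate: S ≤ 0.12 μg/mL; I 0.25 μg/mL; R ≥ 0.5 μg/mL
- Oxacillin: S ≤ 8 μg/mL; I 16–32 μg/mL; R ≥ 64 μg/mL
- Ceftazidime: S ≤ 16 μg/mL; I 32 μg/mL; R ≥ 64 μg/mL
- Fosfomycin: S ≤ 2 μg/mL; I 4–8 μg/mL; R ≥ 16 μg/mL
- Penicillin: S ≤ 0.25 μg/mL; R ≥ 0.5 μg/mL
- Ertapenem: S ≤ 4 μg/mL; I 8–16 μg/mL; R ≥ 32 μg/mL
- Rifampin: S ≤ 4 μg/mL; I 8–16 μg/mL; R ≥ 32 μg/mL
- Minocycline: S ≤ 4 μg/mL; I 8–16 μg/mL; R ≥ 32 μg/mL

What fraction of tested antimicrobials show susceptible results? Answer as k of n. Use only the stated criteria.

4 of 10

Fosfomycin (32 μg/mL) ≥ 16 μg/mL — resistant
Oxacillin (128 μg/mL) ≥ 64 μg/mL ⇒ R
Minocycline (16 μg/mL) in 8–16 μg/mL ⇒ Intermediate
Cefepime: 256 μg/mL is ≥ 64 μg/mL — R
Ceftazidime 16 μg/mL: ≤ 16 μg/mL — S
Penicillin: 0.25 μg/mL is ≤ 0.25 μg/mL — Susceptible
Ertapenem 0.06 μg/mL: ≤ 4 μg/mL → susceptible
Amikacin 0.03 μg/mL: ≤ 4 μg/mL — S
Erythromycin (4 μg/mL) ≥ 1 μg/mL → Resistant
Amoxicillin-clavulanate: 0.5 μg/mL is ≥ 0.5 μg/mL ⇒ Resistant
Susceptible: 4/10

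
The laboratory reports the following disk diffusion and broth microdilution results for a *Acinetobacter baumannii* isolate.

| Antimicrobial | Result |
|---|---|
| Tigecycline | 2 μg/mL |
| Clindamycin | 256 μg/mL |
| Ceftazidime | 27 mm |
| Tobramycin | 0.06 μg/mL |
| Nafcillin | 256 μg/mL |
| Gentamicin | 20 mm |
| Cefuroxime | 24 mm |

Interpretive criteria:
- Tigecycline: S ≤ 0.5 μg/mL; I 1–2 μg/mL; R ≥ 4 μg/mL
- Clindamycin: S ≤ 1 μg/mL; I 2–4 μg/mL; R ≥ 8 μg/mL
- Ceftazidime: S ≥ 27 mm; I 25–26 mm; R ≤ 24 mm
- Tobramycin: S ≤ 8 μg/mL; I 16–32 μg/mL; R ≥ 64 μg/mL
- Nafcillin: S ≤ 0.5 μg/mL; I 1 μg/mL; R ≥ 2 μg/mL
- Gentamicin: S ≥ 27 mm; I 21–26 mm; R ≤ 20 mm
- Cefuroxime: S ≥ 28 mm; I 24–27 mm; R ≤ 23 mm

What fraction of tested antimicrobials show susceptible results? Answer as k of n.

2 of 7

Tigecycline 2 μg/mL: in 1–2 μg/mL — intermediate
Clindamycin: 256 μg/mL is ≥ 8 μg/mL → Resistant
Ceftazidime (27 mm) ≥ 27 mm → S
Tobramycin 0.06 μg/mL: ≤ 8 μg/mL — susceptible
Nafcillin: 256 μg/mL is ≥ 2 μg/mL → R
Gentamicin: 20 mm is ≤ 20 mm ⇒ resistant
Cefuroxime 24 mm: in 24–27 mm — I
Susceptible: 2/7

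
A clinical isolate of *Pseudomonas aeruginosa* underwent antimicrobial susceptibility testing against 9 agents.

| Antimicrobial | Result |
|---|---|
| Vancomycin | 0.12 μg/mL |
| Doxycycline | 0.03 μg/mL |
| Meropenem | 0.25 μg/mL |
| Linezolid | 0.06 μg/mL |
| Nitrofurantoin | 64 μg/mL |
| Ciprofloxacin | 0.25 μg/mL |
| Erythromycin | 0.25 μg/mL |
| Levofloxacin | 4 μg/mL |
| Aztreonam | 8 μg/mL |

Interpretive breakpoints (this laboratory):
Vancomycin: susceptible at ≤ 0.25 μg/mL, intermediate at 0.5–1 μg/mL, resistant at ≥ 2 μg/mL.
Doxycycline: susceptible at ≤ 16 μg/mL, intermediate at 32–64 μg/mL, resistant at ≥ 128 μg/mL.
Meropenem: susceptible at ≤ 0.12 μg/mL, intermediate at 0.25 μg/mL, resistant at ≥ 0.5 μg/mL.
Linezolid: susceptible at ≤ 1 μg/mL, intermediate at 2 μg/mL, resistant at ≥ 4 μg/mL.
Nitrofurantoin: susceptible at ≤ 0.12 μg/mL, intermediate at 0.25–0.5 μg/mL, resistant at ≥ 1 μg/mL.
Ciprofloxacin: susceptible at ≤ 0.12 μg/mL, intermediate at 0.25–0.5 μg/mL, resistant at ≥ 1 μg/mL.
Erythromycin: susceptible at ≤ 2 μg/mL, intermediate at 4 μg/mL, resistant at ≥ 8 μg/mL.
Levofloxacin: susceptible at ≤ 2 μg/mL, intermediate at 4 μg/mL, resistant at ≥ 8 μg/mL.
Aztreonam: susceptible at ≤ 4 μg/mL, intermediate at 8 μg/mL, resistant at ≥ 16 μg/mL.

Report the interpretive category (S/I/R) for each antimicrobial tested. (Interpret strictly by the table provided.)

Vancomycin 0.12 μg/mL: ≤ 0.25 μg/mL ⇒ susceptible
Doxycycline: 0.03 μg/mL is ≤ 16 μg/mL ⇒ Susceptible
Meropenem (0.25 μg/mL) = 0.25 μg/mL → I
Linezolid 0.06 μg/mL: ≤ 1 μg/mL → S
Nitrofurantoin: 64 μg/mL is ≥ 1 μg/mL — R
Ciprofloxacin: 0.25 μg/mL is in 0.25–0.5 μg/mL — Intermediate
Erythromycin 0.25 μg/mL: ≤ 2 μg/mL — S
Levofloxacin (4 μg/mL) = 4 μg/mL ⇒ I
Aztreonam (8 μg/mL) = 8 μg/mL — intermediate

S, S, I, S, R, I, S, I, I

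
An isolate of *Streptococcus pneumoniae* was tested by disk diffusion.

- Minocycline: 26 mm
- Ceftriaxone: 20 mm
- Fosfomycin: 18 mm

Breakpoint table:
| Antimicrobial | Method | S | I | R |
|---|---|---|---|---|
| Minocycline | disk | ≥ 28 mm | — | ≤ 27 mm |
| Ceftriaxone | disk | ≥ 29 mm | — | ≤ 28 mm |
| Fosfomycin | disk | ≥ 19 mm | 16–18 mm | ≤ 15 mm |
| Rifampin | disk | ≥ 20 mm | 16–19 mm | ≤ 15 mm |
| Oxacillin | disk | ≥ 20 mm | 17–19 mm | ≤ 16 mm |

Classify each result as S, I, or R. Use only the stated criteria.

Minocycline: 26 mm is ≤ 27 mm ⇒ R
Ceftriaxone (20 mm) ≤ 28 mm ⇒ R
Fosfomycin (18 mm) in 16–18 mm ⇒ I

R, R, I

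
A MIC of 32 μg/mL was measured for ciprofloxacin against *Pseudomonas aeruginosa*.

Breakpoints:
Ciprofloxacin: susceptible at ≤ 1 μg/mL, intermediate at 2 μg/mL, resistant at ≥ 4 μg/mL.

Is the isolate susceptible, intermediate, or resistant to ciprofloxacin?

Ciprofloxacin (32 μg/mL) ≥ 4 μg/mL ⇒ resistant

R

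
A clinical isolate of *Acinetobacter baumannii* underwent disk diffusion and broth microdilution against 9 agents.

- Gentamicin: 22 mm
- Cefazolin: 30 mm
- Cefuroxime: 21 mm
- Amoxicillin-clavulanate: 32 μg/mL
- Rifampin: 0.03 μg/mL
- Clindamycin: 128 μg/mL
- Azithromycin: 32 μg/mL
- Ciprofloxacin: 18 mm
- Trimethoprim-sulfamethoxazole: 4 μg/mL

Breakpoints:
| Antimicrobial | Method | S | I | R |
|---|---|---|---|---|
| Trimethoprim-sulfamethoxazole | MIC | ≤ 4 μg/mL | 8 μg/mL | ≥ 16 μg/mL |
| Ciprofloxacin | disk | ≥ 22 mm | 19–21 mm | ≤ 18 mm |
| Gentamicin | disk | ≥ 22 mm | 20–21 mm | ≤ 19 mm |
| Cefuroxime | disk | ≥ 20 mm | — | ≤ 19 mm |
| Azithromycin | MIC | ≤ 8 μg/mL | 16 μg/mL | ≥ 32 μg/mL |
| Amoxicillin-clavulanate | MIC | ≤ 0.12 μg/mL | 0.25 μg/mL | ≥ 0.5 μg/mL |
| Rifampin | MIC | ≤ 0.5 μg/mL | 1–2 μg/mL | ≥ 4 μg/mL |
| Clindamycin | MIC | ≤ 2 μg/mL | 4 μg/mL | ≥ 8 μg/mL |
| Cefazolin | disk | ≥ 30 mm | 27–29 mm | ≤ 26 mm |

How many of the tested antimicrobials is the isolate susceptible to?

Gentamicin (22 mm) ≥ 22 mm ⇒ S
Cefazolin (30 mm) ≥ 30 mm → Susceptible
Cefuroxime (21 mm) ≥ 20 mm ⇒ Susceptible
Amoxicillin-clavulanate: 32 μg/mL is ≥ 0.5 μg/mL ⇒ R
Rifampin (0.03 μg/mL) ≤ 0.5 μg/mL ⇒ S
Clindamycin 128 μg/mL: ≥ 8 μg/mL ⇒ Resistant
Azithromycin 32 μg/mL: ≥ 32 μg/mL → resistant
Ciprofloxacin (18 mm) ≤ 18 mm — R
Trimethoprim-sulfamethoxazole 4 μg/mL: ≤ 4 μg/mL ⇒ S
Susceptible: 5

5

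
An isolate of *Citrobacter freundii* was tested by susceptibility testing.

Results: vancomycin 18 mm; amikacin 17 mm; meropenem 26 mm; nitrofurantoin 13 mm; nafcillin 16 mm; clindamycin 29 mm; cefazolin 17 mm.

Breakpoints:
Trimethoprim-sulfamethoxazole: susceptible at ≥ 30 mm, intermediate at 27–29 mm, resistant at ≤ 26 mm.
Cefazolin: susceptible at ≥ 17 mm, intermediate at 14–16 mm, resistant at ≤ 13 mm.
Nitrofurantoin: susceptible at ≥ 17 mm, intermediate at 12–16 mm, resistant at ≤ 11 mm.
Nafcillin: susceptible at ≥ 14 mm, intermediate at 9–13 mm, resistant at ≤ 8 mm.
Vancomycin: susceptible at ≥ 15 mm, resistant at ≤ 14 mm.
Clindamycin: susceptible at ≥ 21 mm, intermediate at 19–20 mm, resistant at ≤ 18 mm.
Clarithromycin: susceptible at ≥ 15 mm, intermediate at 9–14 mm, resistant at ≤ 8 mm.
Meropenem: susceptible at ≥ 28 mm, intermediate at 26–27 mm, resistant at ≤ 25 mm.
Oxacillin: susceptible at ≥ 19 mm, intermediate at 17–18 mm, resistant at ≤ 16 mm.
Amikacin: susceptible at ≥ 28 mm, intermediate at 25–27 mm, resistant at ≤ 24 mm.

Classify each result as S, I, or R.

Vancomycin (18 mm) ≥ 15 mm → S
Amikacin 17 mm: ≤ 24 mm → resistant
Meropenem: 26 mm is in 26–27 mm → Intermediate
Nitrofurantoin 13 mm: in 12–16 mm ⇒ I
Nafcillin (16 mm) ≥ 14 mm ⇒ Susceptible
Clindamycin (29 mm) ≥ 21 mm → susceptible
Cefazolin 17 mm: ≥ 17 mm → Susceptible

S, R, I, I, S, S, S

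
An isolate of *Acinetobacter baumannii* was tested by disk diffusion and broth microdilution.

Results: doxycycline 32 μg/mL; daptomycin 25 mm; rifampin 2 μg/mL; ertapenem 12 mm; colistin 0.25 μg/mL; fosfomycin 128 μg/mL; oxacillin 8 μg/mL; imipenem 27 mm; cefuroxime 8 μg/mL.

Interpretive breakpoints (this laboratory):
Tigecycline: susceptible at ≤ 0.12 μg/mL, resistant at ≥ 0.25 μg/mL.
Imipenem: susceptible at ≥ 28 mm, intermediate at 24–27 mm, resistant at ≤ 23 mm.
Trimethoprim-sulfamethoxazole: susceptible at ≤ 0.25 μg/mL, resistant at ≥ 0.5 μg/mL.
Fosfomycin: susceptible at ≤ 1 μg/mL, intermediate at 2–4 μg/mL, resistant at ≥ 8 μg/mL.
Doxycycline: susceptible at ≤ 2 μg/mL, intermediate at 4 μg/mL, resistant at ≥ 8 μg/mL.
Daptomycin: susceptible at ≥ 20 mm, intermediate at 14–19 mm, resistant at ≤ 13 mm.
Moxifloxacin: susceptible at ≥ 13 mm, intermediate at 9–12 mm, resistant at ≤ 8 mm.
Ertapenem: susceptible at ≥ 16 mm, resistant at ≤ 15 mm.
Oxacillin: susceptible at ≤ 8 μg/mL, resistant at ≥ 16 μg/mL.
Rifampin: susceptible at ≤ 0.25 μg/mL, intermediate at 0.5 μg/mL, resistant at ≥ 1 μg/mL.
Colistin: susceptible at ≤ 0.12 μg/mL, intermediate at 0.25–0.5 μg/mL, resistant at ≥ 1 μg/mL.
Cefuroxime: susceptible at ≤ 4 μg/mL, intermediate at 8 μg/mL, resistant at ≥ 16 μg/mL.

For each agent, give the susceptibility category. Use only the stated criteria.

R, S, R, R, I, R, S, I, I

Doxycycline: 32 μg/mL is ≥ 8 μg/mL → Resistant
Daptomycin 25 mm: ≥ 20 mm ⇒ Susceptible
Rifampin: 2 μg/mL is ≥ 1 μg/mL → resistant
Ertapenem (12 mm) ≤ 15 mm — R
Colistin 0.25 μg/mL: in 0.25–0.5 μg/mL — intermediate
Fosfomycin 128 μg/mL: ≥ 8 μg/mL — resistant
Oxacillin 8 μg/mL: ≤ 8 μg/mL ⇒ Susceptible
Imipenem 27 mm: in 24–27 mm → I
Cefuroxime (8 μg/mL) = 8 μg/mL → I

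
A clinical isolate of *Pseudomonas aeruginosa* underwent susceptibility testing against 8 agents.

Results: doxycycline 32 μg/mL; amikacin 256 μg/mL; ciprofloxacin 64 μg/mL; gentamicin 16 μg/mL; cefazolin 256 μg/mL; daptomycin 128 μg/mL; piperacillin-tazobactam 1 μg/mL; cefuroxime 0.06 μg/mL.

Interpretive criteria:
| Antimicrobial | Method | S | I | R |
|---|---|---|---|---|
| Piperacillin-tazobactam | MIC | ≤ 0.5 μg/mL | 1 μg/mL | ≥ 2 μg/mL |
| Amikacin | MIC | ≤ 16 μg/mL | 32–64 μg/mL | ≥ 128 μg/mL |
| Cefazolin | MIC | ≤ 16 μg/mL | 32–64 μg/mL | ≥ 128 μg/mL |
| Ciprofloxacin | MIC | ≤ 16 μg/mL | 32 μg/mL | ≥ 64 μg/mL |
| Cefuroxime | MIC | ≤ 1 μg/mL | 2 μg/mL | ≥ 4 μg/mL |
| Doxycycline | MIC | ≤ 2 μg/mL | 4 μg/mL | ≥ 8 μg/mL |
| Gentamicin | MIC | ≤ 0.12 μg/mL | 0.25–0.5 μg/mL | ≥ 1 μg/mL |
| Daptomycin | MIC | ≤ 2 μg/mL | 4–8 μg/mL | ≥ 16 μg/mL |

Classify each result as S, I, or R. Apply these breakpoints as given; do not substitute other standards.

Doxycycline: 32 μg/mL is ≥ 8 μg/mL ⇒ R
Amikacin 256 μg/mL: ≥ 128 μg/mL → resistant
Ciprofloxacin: 64 μg/mL is ≥ 64 μg/mL → Resistant
Gentamicin: 16 μg/mL is ≥ 1 μg/mL ⇒ resistant
Cefazolin: 256 μg/mL is ≥ 128 μg/mL → Resistant
Daptomycin (128 μg/mL) ≥ 16 μg/mL ⇒ Resistant
Piperacillin-tazobactam 1 μg/mL: = 1 μg/mL → intermediate
Cefuroxime: 0.06 μg/mL is ≤ 1 μg/mL ⇒ S

R, R, R, R, R, R, I, S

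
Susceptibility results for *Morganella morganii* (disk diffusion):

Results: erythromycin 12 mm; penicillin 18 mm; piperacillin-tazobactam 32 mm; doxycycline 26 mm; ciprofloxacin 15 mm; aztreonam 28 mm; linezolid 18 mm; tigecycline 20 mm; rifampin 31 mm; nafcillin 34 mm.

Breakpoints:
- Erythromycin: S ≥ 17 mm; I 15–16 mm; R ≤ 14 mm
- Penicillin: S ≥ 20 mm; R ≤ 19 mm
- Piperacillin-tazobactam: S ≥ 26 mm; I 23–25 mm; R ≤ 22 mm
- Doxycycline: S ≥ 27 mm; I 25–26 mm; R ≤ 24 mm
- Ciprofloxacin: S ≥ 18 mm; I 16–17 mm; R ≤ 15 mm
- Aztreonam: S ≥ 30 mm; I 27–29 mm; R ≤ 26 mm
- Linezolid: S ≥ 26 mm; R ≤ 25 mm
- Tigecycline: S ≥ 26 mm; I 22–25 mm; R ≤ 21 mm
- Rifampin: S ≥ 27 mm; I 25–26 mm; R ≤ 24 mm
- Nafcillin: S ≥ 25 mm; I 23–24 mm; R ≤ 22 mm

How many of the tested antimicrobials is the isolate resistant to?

5

Erythromycin: 12 mm is ≤ 14 mm ⇒ resistant
Penicillin (18 mm) ≤ 19 mm ⇒ Resistant
Piperacillin-tazobactam: 32 mm is ≥ 26 mm ⇒ Susceptible
Doxycycline: 26 mm is in 25–26 mm → Intermediate
Ciprofloxacin (15 mm) ≤ 15 mm → Resistant
Aztreonam 28 mm: in 27–29 mm — intermediate
Linezolid (18 mm) ≤ 25 mm ⇒ Resistant
Tigecycline: 20 mm is ≤ 21 mm — R
Rifampin: 31 mm is ≥ 27 mm → S
Nafcillin (34 mm) ≥ 25 mm — susceptible
Resistant: 5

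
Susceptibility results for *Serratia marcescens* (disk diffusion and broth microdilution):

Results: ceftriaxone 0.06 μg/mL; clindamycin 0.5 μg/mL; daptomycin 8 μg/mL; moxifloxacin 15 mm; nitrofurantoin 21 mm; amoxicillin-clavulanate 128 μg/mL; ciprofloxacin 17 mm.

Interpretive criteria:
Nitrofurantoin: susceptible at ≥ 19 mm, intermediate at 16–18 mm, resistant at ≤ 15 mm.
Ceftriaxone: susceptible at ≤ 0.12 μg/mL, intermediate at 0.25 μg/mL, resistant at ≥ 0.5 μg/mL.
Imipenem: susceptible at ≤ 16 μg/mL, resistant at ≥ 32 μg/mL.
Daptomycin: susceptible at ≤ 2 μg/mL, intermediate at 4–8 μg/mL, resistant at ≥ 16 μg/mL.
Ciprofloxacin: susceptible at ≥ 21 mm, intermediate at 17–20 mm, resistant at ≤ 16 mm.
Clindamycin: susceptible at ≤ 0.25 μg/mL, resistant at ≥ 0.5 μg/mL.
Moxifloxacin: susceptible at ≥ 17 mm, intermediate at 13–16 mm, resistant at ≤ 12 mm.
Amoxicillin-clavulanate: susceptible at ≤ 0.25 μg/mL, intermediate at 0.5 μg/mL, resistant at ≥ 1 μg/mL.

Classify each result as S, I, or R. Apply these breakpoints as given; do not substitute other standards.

Ceftriaxone: 0.06 μg/mL is ≤ 0.12 μg/mL → Susceptible
Clindamycin (0.5 μg/mL) ≥ 0.5 μg/mL — resistant
Daptomycin (8 μg/mL) in 4–8 μg/mL ⇒ intermediate
Moxifloxacin 15 mm: in 13–16 mm — I
Nitrofurantoin 21 mm: ≥ 19 mm → susceptible
Amoxicillin-clavulanate (128 μg/mL) ≥ 1 μg/mL ⇒ resistant
Ciprofloxacin (17 mm) in 17–20 mm → I

S, R, I, I, S, R, I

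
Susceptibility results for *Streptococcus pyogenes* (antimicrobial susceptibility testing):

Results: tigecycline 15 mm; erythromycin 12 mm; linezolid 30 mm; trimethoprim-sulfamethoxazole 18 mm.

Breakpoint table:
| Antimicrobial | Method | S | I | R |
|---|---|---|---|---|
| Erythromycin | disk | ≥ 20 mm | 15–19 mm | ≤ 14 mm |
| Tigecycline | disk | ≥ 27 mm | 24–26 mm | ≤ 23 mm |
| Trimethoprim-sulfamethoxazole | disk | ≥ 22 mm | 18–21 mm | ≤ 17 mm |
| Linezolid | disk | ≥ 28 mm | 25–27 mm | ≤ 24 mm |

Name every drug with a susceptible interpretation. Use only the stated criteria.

Tigecycline: 15 mm is ≤ 23 mm — resistant
Erythromycin 12 mm: ≤ 14 mm → R
Linezolid (30 mm) ≥ 28 mm — S
Trimethoprim-sulfamethoxazole (18 mm) in 18–21 mm ⇒ intermediate

linezolid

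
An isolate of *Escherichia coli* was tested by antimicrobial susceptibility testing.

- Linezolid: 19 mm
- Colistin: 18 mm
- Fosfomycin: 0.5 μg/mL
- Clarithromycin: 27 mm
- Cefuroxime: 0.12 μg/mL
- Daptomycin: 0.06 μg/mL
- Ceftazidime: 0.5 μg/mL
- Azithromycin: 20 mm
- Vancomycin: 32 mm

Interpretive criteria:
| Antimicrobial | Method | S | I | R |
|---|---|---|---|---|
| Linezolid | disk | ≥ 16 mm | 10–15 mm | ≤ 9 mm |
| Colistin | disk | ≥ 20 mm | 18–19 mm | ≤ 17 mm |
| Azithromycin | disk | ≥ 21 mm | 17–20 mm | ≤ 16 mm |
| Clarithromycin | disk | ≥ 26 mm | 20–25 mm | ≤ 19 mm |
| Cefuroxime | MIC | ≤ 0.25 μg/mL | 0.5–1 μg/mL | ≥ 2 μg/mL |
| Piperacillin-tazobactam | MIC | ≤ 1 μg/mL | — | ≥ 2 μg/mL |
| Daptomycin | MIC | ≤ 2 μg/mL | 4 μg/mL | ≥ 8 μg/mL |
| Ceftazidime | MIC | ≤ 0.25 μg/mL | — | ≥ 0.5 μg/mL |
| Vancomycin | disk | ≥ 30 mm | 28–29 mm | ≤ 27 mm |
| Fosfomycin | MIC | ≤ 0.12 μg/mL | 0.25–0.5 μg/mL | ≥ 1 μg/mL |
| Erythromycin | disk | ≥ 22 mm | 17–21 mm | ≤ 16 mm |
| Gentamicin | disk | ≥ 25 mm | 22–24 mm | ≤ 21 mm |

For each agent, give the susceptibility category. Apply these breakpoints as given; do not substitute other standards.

S, I, I, S, S, S, R, I, S

Linezolid (19 mm) ≥ 16 mm ⇒ S
Colistin: 18 mm is in 18–19 mm → I
Fosfomycin (0.5 μg/mL) in 0.25–0.5 μg/mL — Intermediate
Clarithromycin 27 mm: ≥ 26 mm → susceptible
Cefuroxime 0.12 μg/mL: ≤ 0.25 μg/mL — S
Daptomycin: 0.06 μg/mL is ≤ 2 μg/mL → susceptible
Ceftazidime (0.5 μg/mL) ≥ 0.5 μg/mL → resistant
Azithromycin 20 mm: in 17–20 mm → intermediate
Vancomycin (32 mm) ≥ 30 mm — Susceptible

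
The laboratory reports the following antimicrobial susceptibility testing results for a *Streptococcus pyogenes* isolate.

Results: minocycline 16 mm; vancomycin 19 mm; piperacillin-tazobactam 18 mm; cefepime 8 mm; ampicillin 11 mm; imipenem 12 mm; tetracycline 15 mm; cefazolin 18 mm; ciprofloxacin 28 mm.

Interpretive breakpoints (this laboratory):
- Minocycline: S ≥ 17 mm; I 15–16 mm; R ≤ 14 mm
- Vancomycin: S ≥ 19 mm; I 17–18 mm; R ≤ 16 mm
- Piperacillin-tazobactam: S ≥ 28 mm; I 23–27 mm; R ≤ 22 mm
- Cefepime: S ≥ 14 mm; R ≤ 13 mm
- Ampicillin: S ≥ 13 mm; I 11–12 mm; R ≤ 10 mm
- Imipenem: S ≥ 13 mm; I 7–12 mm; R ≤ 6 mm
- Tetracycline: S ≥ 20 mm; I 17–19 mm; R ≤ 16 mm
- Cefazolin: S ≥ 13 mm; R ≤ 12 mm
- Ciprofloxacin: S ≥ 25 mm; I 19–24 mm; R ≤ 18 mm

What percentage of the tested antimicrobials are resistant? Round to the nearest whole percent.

Minocycline (16 mm) in 15–16 mm → intermediate
Vancomycin (19 mm) ≥ 19 mm — susceptible
Piperacillin-tazobactam (18 mm) ≤ 22 mm ⇒ Resistant
Cefepime: 8 mm is ≤ 13 mm ⇒ R
Ampicillin: 11 mm is in 11–12 mm → intermediate
Imipenem 12 mm: in 7–12 mm → intermediate
Tetracycline (15 mm) ≤ 16 mm — Resistant
Cefazolin: 18 mm is ≥ 13 mm ⇒ susceptible
Ciprofloxacin 28 mm: ≥ 25 mm → Susceptible
Resistant: 3/9

33%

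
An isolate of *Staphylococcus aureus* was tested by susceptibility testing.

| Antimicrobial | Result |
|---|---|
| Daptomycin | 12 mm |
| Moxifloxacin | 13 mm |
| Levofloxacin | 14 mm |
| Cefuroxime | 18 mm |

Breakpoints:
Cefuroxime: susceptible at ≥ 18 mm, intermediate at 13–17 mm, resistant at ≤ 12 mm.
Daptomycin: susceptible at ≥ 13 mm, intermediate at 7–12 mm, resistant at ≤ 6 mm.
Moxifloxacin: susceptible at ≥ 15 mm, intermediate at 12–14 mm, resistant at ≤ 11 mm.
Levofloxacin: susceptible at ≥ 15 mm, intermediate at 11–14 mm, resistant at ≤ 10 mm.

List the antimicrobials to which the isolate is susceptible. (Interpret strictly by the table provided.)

Daptomycin 12 mm: in 7–12 mm — Intermediate
Moxifloxacin: 13 mm is in 12–14 mm ⇒ I
Levofloxacin 14 mm: in 11–14 mm → intermediate
Cefuroxime 18 mm: ≥ 18 mm — S

cefuroxime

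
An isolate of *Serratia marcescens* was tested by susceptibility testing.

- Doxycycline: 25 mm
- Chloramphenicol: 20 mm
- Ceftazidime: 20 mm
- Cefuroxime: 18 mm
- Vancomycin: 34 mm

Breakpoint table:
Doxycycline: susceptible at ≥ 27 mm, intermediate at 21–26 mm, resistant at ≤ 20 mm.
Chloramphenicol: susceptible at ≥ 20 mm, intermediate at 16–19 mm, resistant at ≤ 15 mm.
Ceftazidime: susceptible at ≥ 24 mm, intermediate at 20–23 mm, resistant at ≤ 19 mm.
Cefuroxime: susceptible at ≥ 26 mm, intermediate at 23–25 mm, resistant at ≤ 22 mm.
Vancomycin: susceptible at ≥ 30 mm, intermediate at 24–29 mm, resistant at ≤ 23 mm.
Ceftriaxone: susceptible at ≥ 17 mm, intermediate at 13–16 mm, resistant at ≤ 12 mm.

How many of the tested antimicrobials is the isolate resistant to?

Doxycycline: 25 mm is in 21–26 mm → I
Chloramphenicol: 20 mm is ≥ 20 mm → S
Ceftazidime 20 mm: in 20–23 mm ⇒ Intermediate
Cefuroxime: 18 mm is ≤ 22 mm ⇒ R
Vancomycin 34 mm: ≥ 30 mm → Susceptible
Resistant: 1

1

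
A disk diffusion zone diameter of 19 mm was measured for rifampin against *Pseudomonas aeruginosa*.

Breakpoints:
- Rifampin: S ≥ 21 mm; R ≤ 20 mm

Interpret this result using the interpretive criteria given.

R

Rifampin 19 mm: ≤ 20 mm → resistant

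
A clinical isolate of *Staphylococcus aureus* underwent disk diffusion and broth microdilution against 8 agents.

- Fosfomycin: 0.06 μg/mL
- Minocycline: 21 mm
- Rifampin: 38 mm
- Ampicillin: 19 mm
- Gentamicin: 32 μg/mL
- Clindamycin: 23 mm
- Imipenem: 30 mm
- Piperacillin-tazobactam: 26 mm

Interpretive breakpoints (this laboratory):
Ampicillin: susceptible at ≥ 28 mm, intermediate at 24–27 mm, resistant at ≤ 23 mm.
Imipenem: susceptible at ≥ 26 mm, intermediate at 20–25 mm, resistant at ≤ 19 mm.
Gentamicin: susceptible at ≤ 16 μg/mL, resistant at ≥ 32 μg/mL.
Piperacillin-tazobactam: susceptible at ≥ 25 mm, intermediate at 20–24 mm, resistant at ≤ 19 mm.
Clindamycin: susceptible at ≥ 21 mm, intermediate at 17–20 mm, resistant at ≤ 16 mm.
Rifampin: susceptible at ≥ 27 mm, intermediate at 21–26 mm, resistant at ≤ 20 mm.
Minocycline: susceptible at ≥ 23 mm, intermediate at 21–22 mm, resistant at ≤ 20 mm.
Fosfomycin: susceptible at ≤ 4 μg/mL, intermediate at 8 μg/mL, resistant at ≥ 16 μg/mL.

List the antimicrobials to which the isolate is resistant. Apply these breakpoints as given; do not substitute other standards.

ampicillin, gentamicin

Fosfomycin 0.06 μg/mL: ≤ 4 μg/mL — susceptible
Minocycline: 21 mm is in 21–22 mm ⇒ intermediate
Rifampin (38 mm) ≥ 27 mm ⇒ S
Ampicillin: 19 mm is ≤ 23 mm ⇒ Resistant
Gentamicin (32 μg/mL) ≥ 32 μg/mL ⇒ Resistant
Clindamycin: 23 mm is ≥ 21 mm — susceptible
Imipenem: 30 mm is ≥ 26 mm ⇒ S
Piperacillin-tazobactam 26 mm: ≥ 25 mm — susceptible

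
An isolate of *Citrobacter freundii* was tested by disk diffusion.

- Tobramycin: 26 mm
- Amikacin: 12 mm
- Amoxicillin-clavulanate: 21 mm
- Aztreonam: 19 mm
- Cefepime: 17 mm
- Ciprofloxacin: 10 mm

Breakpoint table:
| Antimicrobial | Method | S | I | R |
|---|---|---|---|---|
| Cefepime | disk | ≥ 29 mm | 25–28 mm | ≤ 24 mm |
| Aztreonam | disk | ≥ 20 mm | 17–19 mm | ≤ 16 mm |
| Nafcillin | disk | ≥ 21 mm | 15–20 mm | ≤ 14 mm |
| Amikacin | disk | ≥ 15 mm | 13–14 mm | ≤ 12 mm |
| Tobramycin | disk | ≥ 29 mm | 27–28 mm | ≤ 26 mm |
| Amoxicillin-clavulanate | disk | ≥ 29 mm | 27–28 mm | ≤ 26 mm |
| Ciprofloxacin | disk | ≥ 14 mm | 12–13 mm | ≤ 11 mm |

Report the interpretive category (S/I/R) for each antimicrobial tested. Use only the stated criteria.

Tobramycin 26 mm: ≤ 26 mm → Resistant
Amikacin: 12 mm is ≤ 12 mm ⇒ resistant
Amoxicillin-clavulanate (21 mm) ≤ 26 mm — R
Aztreonam (19 mm) in 17–19 mm → Intermediate
Cefepime 17 mm: ≤ 24 mm ⇒ resistant
Ciprofloxacin (10 mm) ≤ 11 mm — Resistant

R, R, R, I, R, R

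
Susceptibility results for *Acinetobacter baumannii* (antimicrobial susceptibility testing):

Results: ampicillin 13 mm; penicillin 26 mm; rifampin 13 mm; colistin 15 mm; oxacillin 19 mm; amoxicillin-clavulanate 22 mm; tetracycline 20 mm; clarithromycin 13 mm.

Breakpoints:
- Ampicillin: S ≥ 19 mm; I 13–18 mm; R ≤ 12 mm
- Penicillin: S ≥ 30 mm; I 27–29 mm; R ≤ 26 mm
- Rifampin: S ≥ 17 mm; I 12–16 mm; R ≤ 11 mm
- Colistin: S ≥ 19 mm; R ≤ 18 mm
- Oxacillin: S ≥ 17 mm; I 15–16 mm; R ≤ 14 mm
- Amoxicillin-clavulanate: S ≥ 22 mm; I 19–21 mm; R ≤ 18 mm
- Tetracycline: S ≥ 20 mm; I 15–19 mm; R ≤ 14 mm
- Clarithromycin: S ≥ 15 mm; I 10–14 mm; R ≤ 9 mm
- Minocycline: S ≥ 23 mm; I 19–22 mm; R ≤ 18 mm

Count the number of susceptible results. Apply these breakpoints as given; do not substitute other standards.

Ampicillin (13 mm) in 13–18 mm — I
Penicillin: 26 mm is ≤ 26 mm → resistant
Rifampin 13 mm: in 12–16 mm → I
Colistin 15 mm: ≤ 18 mm ⇒ Resistant
Oxacillin 19 mm: ≥ 17 mm → S
Amoxicillin-clavulanate (22 mm) ≥ 22 mm — Susceptible
Tetracycline: 20 mm is ≥ 20 mm — Susceptible
Clarithromycin: 13 mm is in 10–14 mm → Intermediate
Susceptible: 3

3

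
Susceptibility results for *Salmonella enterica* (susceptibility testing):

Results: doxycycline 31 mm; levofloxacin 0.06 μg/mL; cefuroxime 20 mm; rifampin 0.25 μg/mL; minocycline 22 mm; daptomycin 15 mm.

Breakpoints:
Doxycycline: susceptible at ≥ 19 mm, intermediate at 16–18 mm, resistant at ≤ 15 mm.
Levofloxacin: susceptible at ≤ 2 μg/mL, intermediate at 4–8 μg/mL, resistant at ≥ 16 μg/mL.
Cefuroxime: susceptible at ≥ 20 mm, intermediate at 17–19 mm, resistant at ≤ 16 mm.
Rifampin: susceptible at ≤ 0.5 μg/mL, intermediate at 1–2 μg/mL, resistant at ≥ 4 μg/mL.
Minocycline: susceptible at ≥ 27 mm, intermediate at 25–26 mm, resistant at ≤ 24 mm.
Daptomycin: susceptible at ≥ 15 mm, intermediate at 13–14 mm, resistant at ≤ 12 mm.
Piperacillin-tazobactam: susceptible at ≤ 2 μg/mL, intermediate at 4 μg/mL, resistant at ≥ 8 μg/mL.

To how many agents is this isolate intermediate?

Doxycycline (31 mm) ≥ 19 mm → S
Levofloxacin 0.06 μg/mL: ≤ 2 μg/mL ⇒ Susceptible
Cefuroxime 20 mm: ≥ 20 mm ⇒ Susceptible
Rifampin 0.25 μg/mL: ≤ 0.5 μg/mL — Susceptible
Minocycline 22 mm: ≤ 24 mm — resistant
Daptomycin (15 mm) ≥ 15 mm ⇒ susceptible
Intermediate: 0

0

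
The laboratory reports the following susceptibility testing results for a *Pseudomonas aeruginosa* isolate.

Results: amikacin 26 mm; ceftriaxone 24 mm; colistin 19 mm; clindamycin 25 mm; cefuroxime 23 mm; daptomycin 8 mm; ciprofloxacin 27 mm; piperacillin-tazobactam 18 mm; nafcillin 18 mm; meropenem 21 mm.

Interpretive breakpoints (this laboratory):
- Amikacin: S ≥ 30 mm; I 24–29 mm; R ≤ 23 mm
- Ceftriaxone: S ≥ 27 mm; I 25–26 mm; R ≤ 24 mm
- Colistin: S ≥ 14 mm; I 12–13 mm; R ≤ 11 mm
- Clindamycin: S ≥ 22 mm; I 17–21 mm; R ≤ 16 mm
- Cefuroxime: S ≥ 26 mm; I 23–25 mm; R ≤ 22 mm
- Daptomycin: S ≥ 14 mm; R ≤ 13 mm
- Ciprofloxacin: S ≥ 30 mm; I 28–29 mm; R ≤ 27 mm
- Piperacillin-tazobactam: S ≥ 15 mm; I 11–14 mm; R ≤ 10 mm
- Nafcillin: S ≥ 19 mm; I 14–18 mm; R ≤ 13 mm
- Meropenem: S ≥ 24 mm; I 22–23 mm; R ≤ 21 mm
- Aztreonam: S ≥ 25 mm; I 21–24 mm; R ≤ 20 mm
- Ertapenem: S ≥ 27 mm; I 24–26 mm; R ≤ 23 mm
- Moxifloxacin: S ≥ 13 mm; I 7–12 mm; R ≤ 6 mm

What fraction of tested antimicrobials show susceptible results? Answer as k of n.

3 of 10

Amikacin (26 mm) in 24–29 mm — intermediate
Ceftriaxone 24 mm: ≤ 24 mm ⇒ Resistant
Colistin: 19 mm is ≥ 14 mm — S
Clindamycin 25 mm: ≥ 22 mm → susceptible
Cefuroxime: 23 mm is in 23–25 mm ⇒ Intermediate
Daptomycin (8 mm) ≤ 13 mm — R
Ciprofloxacin: 27 mm is ≤ 27 mm — R
Piperacillin-tazobactam 18 mm: ≥ 15 mm — S
Nafcillin (18 mm) in 14–18 mm ⇒ Intermediate
Meropenem: 21 mm is ≤ 21 mm — R
Susceptible: 3/10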